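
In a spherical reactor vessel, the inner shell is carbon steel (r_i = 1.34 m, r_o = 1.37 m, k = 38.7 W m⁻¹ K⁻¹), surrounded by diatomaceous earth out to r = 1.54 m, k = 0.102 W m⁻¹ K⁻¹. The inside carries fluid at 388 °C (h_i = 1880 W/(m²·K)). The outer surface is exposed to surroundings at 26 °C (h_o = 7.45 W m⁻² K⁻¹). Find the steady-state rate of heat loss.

Resistance network (inner→outer):
  R_conv,in = 1/(4πr²h) = 1/(4π·1.34²·1880) = 2.357×10^-5 K/W
  R_carbon steel = (1/1.34 − 1/1.37)/(4πk) = 0.01634/(4π·38.7) = 3.360×10^-5 K/W
  R_diatomaceous earth = (1/1.37 − 1/1.54)/(4πk) = 0.08058/(4π·0.102) = 0.06286 K/W
  R_conv,out = 1/(4πr²h) = 1/(4π·1.54²·7.45) = 0.004504 K/W
ΣR = 2.357×10^-5 + 3.360×10^-5 + 0.06286 + 0.004504 = 0.06742 K/W
Q = ΔT/ΣR = (388 °C − 26 °C)/0.06742 = 5370 W

Q = 5370 W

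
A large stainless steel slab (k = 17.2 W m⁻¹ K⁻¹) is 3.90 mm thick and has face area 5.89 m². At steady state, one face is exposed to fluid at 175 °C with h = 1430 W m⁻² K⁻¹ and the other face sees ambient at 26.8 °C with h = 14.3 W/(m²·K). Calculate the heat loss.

Q = 12.3 kW

Series thermal resistances, inner to outer:
  R_conv,in = 1/(hA) = 1/(1430·5.89) = 1.187×10^-4 K/W
  R_stainless steel = L/(kA) = 0.00390/(17.2·5.89) = 3.850×10^-5 K/W
  R_conv,out = 1/(hA) = 1/(14.3·5.89) = 0.01187 K/W
ΣR = 1.187×10^-4 + 3.850×10^-5 + 0.01187 = 0.01203 K/W
Q = ΔT/ΣR = (175 °C − 26.8 °C)/0.01203 = 12300 W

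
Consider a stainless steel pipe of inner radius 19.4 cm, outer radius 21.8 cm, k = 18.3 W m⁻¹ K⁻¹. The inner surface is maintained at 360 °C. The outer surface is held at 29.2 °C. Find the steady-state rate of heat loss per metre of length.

Q' = 326 kW/m

Q' = 2πk·ΔT/ln(r₂/r₁) = 2π × 18.3 × 330.8 / ln(0.218/0.194) = 3.26×10^5 W/m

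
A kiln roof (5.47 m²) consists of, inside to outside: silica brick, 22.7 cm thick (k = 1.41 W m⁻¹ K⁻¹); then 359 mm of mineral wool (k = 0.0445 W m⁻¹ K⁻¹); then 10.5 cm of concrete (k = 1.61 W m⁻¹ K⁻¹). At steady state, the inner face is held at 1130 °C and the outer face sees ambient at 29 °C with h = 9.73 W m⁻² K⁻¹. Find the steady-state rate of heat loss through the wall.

Q = 717 W

Resistance network (inner→outer):
  R_silica brick = L/(kA) = 0.227/(1.41·5.47) = 0.02943 K/W
  R_mineral wool = L/(kA) = 0.359/(0.0445·5.47) = 1.475 K/W
  R_concrete = L/(kA) = 0.105/(1.61·5.47) = 0.01192 K/W
  R_conv,out = 1/(hA) = 1/(9.73·5.47) = 0.01879 K/W
ΣR = 0.02943 + 1.475 + 0.01192 + 0.01879 = 1.535 K/W
Q = ΔT/ΣR = (1130 °C − 29 °C)/1.535 = 717 W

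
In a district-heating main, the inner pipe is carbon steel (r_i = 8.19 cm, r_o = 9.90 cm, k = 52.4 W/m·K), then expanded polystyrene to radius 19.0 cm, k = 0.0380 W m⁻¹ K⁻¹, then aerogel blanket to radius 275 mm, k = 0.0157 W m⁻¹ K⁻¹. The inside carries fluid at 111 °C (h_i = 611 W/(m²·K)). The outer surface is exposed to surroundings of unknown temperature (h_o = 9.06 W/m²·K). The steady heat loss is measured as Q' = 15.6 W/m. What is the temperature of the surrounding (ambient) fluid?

Sum the resistances:
  R'_conv,in = 1/(2πr h) = 1/(2π·0.0819·611) = 0.003180 m·K/W
  R'_carbon steel = ln(0.0990/0.0819)/(2πk) = 0.1896/(2π·52.4) = 5.759×10^-4 m·K/W
  R'_expanded polystyrene = ln(0.190/0.0990)/(2πk) = 0.6519/(2π·0.0380) = 2.730 m·K/W
  R'_aerogel blanket = ln(0.275/0.190)/(2πk) = 0.3697/(2π·0.0157) = 3.748 m·K/W
  R'_conv,out = 1/(2πr h) = 1/(2π·0.275·9.06) = 0.06388 m·K/W
ΣR = 6.546 m·K/W
ΔT = Q'·ΣR = 15.6 × 6.546 = 102.1 K
Heat flows outward, so T_out = T_in − ΔT = 111 − 102.1 = 8.9 °C

T_out = 8.9 °C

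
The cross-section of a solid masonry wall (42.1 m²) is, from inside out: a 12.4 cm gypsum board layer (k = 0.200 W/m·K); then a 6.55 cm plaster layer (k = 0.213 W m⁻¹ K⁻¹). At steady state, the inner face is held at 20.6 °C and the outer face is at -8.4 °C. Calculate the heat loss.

Treat each layer as a resistance in series:
  R_gypsum board = L/(kA) = 0.124/(0.200·42.1) = 0.01473 K/W
  R_plaster = L/(kA) = 0.0655/(0.213·42.1) = 0.007304 K/W
ΣR = 0.01473 + 0.007304 = 0.02203 K/W
Q = ΔT/ΣR = (20.6 °C − -8.4 °C)/0.02203 = 1320 W

Q = 1320 W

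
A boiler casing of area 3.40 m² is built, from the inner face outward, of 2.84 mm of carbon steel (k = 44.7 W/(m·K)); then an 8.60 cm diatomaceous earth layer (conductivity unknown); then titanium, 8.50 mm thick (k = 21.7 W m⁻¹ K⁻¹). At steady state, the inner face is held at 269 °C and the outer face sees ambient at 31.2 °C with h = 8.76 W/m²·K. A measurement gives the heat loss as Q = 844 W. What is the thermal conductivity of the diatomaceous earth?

k = 0.102 W/m·K

ΣR = ΔT/Q = |269 − 31.2|/844 = 0.2818 K/W
Known resistances:
  R_carbon steel = L/(kA) = 0.00284/(44.7·3.40) = 1.869×10^-5 K/W
  R_titanium = L/(kA) = 0.00850/(21.7·3.40) = 1.152×10^-4 K/W
  R_conv,out = 1/(hA) = 1/(8.76·3.40) = 0.03358 K/W
R_diatomaceous earth = ΣR − ΣR_known = 0.2818 − 0.03371 = 0.2481 K/W
L/(kA) = 0.2481 ⇒ k = 0.0860/(0.2481·3.40) = 0.102 W/m·K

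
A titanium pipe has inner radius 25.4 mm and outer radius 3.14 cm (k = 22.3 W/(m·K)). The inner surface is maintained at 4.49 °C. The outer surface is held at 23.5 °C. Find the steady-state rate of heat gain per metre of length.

Q' = 2πk·ΔT/ln(r₂/r₁) = 2π × 22.3 × 19.01 / ln(0.0314/0.0254) = 12600 W/m

Q' = 12.6 kW/m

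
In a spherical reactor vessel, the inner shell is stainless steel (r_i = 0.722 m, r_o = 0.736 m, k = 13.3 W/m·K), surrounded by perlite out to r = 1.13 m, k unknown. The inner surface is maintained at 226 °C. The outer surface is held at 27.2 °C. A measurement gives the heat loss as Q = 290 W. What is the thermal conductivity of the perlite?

k = 0.0550 W/m·K

ΣR = ΔT/Q = |226 − 27.2|/290 = 0.6855 K/W
Known resistances:
  R_stainless steel = (1/0.722 − 1/0.736)/(4πk) = 0.02635/(4π·13.3) = 1.576×10^-4 K/W
R_perlite = ΣR − ΣR_known = 0.6855 − 1.576×10^-4 = 0.6853 K/W
(1/r₁−1/r₂)/(4πk) = 0.6853 ⇒ k = 0.4737/(4π·0.6853) = 0.0550 W/m·K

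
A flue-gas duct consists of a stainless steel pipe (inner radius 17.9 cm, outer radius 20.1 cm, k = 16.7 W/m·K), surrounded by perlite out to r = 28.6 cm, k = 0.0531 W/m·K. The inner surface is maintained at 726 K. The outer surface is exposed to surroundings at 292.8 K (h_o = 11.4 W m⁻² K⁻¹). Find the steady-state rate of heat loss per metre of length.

Treat each layer as a resistance in series:
  R'_stainless steel = ln(0.201/0.179)/(2πk) = 0.1159/(2π·16.7) = 0.001105 m·K/W
  R'_perlite = ln(0.286/0.201)/(2πk) = 0.3527/(2π·0.0531) = 1.057 m·K/W
  R'_conv,out = 1/(2πr h) = 1/(2π·0.286·11.4) = 0.04881 m·K/W
ΣR = 0.001105 + 1.057 + 0.04881 = 1.107 m·K/W
Q' = ΔT/ΣR = (726 K − 292.8 K)/1.107 = 391 W/m

Q' = 391 W/m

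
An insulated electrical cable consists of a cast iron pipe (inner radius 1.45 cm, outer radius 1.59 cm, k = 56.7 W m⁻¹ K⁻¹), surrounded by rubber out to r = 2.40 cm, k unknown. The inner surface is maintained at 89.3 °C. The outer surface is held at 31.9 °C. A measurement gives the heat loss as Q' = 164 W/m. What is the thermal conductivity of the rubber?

k = 0.187 W/m·K

ΣR = ΔT/Q' = |89.3 − 31.9|/164 = 0.3500 m·K/W
Known resistances:
  R'_cast iron = ln(0.0159/0.0145)/(2πk) = 0.09217/(2π·56.7) = 2.587×10^-4 m·K/W
R_rubber = ΣR − ΣR_known = 0.3500 − 2.587×10^-4 = 0.3497 m·K/W
ln(r₂/r₁)/(2πk) = 0.3497 ⇒ k = 0.4117/(2π·0.3497) = 0.187 W/m·K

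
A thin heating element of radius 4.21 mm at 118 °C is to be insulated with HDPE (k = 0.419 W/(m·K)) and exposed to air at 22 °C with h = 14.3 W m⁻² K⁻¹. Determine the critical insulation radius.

r_cr = 2.93 cm

For a cylinder, r_cr = k_ins/h = 0.419/14.3 = 0.0293 m = 2.93 cm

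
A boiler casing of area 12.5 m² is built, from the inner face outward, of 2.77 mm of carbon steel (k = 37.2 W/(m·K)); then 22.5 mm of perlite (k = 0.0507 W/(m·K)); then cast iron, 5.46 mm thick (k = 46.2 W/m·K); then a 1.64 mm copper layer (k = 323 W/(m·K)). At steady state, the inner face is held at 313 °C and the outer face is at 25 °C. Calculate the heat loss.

Q = 8.11 kW

Series thermal resistances, inner to outer:
  R_carbon steel = L/(kA) = 0.00277/(37.2·12.5) = 5.957×10^-6 K/W
  R_perlite = L/(kA) = 0.0225/(0.0507·12.5) = 0.03550 K/W
  R_cast iron = L/(kA) = 0.00546/(46.2·12.5) = 9.455×10^-6 K/W
  R_copper = L/(kA) = 0.00164/(323·12.5) = 4.062×10^-7 K/W
ΣR = 5.957×10^-6 + 0.03550 + 9.455×10^-6 + 4.062×10^-7 = 0.03552 K/W
Q = ΔT/ΣR = (313 °C − 25 °C)/0.03552 = 8110 W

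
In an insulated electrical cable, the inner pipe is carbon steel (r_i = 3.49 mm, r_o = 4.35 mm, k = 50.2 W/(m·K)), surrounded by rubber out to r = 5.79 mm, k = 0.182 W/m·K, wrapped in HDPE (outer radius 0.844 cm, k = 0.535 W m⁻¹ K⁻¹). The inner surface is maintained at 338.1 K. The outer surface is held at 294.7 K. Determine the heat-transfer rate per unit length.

Q' = 120 W/m

Treat each layer as a resistance in series:
  R'_carbon steel = ln(0.00435/0.00349)/(2πk) = 0.2203/(2π·50.2) = 6.984×10^-4 m·K/W
  R'_rubber = ln(0.00579/0.00435)/(2πk) = 0.2860/(2π·0.182) = 0.2501 m·K/W
  R'_HDPE = ln(0.00844/0.00579)/(2πk) = 0.3769/(2π·0.535) = 0.1121 m·K/W
ΣR = 6.984×10^-4 + 0.2501 + 0.1121 = 0.3629 m·K/W
Q' = ΔT/ΣR = (338.1 K − 294.7 K)/0.3629 = 120 W/m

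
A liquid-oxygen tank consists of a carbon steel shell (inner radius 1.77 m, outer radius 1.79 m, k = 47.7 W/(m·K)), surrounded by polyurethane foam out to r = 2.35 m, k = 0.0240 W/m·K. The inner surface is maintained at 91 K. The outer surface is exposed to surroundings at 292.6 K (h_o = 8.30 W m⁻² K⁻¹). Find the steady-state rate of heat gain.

Treat each layer as a resistance in series:
  R_carbon steel = (1/1.77 − 1/1.79)/(4πk) = 0.006313/(4π·47.7) = 1.053×10^-5 K/W
  R_polyurethane foam = (1/1.79 − 1/2.35)/(4πk) = 0.1331/(4π·0.0240) = 0.4414 K/W
  R_conv,out = 1/(4πr²h) = 1/(4π·2.35²·8.30) = 0.001736 K/W
ΣR = 1.053×10^-5 + 0.4414 + 0.001736 = 0.4431 K/W
Q = ΔT/ΣR = (91 K − 292.6 K)/0.4431 = -455 W
(Negative Q ⇒ heat flows inward; heat gain = 455 W.)

Q = 455 W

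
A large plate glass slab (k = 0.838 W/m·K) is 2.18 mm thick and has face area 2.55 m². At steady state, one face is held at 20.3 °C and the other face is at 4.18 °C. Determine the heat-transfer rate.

Q = kA·ΔT/L = 0.838 × 2.55 × |20.3 °C − 4.18 °C| / 0.00218 = 15800 W

Q = 15.8 kW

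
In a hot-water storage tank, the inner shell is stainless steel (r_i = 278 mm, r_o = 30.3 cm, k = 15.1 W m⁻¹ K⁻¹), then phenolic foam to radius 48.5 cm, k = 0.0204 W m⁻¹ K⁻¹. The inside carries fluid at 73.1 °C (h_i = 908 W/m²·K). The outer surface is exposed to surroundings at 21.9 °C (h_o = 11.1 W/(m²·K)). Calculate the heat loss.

Q = 10.5 W

Treat each layer as a resistance in series:
  R_conv,in = 1/(4πr²h) = 1/(4π·0.278²·908) = 0.001134 K/W
  R_stainless steel = (1/0.278 − 1/0.303)/(4πk) = 0.2968/(4π·15.1) = 0.001564 K/W
  R_phenolic foam = (1/0.303 − 1/0.485)/(4πk) = 1.238/(4π·0.0204) = 4.831 K/W
  R_conv,out = 1/(4πr²h) = 1/(4π·0.485²·11.1) = 0.03048 K/W
ΣR = 0.001134 + 0.001564 + 4.831 + 0.03048 = 4.864 K/W
Q = ΔT/ΣR = (73.1 °C − 21.9 °C)/4.864 = 10.5 W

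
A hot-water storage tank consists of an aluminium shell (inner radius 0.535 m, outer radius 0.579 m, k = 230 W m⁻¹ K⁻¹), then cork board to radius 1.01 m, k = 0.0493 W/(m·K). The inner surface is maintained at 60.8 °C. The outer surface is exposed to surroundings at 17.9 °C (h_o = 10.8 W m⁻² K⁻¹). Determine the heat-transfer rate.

Treat each layer as a resistance in series:
  R_aluminium = (1/0.535 − 1/0.579)/(4πk) = 0.1420/(4π·230) = 4.915×10^-5 K/W
  R_cork board = (1/0.579 − 1/1.01)/(4πk) = 0.7370/(4π·0.0493) = 1.190 K/W
  R_conv,out = 1/(4πr²h) = 1/(4π·1.01²·10.8) = 0.007223 K/W
ΣR = 4.915×10^-5 + 1.190 + 0.007223 = 1.197 K/W
Q = ΔT/ΣR = (60.8 °C − 17.9 °C)/1.197 = 35.8 W

Q = 35.8 W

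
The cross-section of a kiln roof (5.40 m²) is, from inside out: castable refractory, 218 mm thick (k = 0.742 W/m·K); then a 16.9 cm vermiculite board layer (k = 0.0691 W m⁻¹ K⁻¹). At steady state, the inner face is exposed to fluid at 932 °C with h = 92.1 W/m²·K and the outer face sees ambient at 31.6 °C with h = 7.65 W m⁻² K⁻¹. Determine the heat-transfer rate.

Q = 1690 W

Series thermal resistances, inner to outer:
  R_conv,in = 1/(hA) = 1/(92.1·5.40) = 0.002011 K/W
  R_castable refractory = L/(kA) = 0.218/(0.742·5.40) = 0.05441 K/W
  R_vermiculite board = L/(kA) = 0.169/(0.0691·5.40) = 0.4529 K/W
  R_conv,out = 1/(hA) = 1/(7.65·5.40) = 0.02421 K/W
ΣR = 0.002011 + 0.05441 + 0.4529 + 0.02421 = 0.5335 K/W
Q = ΔT/ΣR = (932 °C − 31.6 °C)/0.5335 = 1690 W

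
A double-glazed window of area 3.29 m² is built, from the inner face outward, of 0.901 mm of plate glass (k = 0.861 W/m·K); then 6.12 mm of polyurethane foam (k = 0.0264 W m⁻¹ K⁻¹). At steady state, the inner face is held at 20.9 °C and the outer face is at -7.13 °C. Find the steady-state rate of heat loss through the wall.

Q = 396 W

Treat each layer as a resistance in series:
  R_plate glass = L/(kA) = 9.01×10^-4/(0.861·3.29) = 3.181×10^-4 K/W
  R_polyurethane foam = L/(kA) = 0.00612/(0.0264·3.29) = 0.07046 K/W
ΣR = 3.181×10^-4 + 0.07046 = 0.07078 K/W
Q = ΔT/ΣR = (20.9 °C − -7.13 °C)/0.07078 = 396 W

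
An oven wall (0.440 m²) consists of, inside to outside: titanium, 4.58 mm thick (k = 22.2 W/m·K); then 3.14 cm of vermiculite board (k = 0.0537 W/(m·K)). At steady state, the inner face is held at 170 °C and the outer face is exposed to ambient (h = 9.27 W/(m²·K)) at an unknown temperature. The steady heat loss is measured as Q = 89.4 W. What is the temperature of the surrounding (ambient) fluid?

Sum the resistances:
  R_titanium = L/(kA) = 0.00458/(22.2·0.440) = 4.689×10^-4 K/W
  R_vermiculite board = L/(kA) = 0.0314/(0.0537·0.440) = 1.329 K/W
  R_conv,out = 1/(hA) = 1/(9.27·0.440) = 0.2452 K/W
ΣR = 1.575 K/W
ΔT = Q·ΣR = 89.4 × 1.575 = 140.8 K
Heat flows outward, so T_out = T_in − ΔT = 170 − 140.8 = 29.2 °C

T_out = 29.2 °C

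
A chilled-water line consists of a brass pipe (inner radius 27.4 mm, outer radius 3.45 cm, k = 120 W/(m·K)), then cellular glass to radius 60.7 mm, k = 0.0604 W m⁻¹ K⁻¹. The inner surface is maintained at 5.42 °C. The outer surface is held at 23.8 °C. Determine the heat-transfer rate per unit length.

Q' = 12.3 W/m

Treat each layer as a resistance in series:
  R'_brass = ln(0.0345/0.0274)/(2πk) = 0.2304/(2π·120) = 3.056×10^-4 m·K/W
  R'_cellular glass = ln(0.0607/0.0345)/(2πk) = 0.5650/(2π·0.0604) = 1.489 m·K/W
ΣR = 3.056×10^-4 + 1.489 = 1.489 m·K/W
Q' = ΔT/ΣR = (5.42 °C − 23.8 °C)/1.489 = -12.3 W/m
(Negative Q' ⇒ heat flows inward; heat gain = 12.3 W/m.)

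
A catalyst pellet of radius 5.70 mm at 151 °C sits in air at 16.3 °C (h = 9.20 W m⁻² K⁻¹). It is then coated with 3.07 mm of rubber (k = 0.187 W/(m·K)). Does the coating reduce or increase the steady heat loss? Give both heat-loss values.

Critical radius for a sphere: r_cr = 2k/h = 0.0407 m = 4.07 cm.
Outer radius after coating: r₂ = 0.00570 + 0.00307 = 0.00877 m.
Since r₁ < r_cr and r₂ ≤ r_cr, the coating moves toward the maximum at r_cr — heat loss rises.
Bare: R = 1/(4πr₁²h) = 266.2 K/W; Q = 134.7/266.2 = 0.506 W.
Coated: R = R_cond + R_conv = 138.6 K/W; Q = 134.7/138.6 = 0.972 W.

increases: 0.506 → 0.972 W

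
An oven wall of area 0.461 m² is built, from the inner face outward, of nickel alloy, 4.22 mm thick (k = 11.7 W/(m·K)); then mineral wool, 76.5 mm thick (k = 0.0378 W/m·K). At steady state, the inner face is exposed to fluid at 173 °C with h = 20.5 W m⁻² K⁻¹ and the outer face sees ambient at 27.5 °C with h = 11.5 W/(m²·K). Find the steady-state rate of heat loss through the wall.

Q = 31.1 W

Series thermal resistances, inner to outer:
  R_conv,in = 1/(hA) = 1/(20.5·0.461) = 0.1058 K/W
  R_nickel alloy = L/(kA) = 0.00422/(11.7·0.461) = 7.824×10^-4 K/W
  R_mineral wool = L/(kA) = 0.0765/(0.0378·0.461) = 4.390 K/W
  R_conv,out = 1/(hA) = 1/(11.5·0.461) = 0.1886 K/W
ΣR = 0.1058 + 7.824×10^-4 + 4.390 + 0.1886 = 4.685 K/W
Q = ΔT/ΣR = (173 °C − 27.5 °C)/4.685 = 31.1 W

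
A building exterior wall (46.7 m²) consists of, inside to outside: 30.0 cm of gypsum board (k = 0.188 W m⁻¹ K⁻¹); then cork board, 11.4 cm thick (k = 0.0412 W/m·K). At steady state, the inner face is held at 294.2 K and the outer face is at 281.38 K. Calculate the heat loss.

Resistance network (inner→outer):
  R_gypsum board = L/(kA) = 0.300/(0.188·46.7) = 0.03417 K/W
  R_cork board = L/(kA) = 0.114/(0.0412·46.7) = 0.05925 K/W
ΣR = 0.03417 + 0.05925 = 0.09342 K/W
Q = ΔT/ΣR = (294.2 K − 281.38 K)/0.09342 = 137 W

Q = 137 W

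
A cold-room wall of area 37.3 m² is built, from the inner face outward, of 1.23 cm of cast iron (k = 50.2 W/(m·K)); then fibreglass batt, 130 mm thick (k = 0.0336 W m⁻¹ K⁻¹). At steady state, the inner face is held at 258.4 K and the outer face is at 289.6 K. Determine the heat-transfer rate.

Q = 301 W

Resistance network (inner→outer):
  R_cast iron = L/(kA) = 0.0123/(50.2·37.3) = 6.569×10^-6 K/W
  R_fibreglass batt = L/(kA) = 0.130/(0.0336·37.3) = 0.1037 K/W
ΣR = 6.569×10^-6 + 0.1037 = 0.1037 K/W
Q = ΔT/ΣR = (258.4 K − 289.6 K)/0.1037 = -301 W
(Negative Q ⇒ heat flows inward; heat gain = 301 W.)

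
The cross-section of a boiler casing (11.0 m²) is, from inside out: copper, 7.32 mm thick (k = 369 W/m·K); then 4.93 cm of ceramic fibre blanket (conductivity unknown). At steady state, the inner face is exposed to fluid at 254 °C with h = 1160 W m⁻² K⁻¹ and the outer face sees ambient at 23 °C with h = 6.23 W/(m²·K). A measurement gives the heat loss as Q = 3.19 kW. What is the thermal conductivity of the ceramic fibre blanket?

ΣR = ΔT/Q = |254 − 23|/3190 = 0.07241 K/W
Known resistances:
  R_conv,in = 1/(hA) = 1/(1160·11.0) = 7.837×10^-5 K/W
  R_copper = L/(kA) = 0.00732/(369·11.0) = 1.803×10^-6 K/W
  R_conv,out = 1/(hA) = 1/(6.23·11.0) = 0.01459 K/W
R_ceramic fibre blanket = ΣR − ΣR_known = 0.07241 − 0.01467 = 0.05774 K/W
L/(kA) = 0.05774 ⇒ k = 0.0493/(0.05774·11.0) = 0.0776 W/m·K

k = 0.0776 W/m·K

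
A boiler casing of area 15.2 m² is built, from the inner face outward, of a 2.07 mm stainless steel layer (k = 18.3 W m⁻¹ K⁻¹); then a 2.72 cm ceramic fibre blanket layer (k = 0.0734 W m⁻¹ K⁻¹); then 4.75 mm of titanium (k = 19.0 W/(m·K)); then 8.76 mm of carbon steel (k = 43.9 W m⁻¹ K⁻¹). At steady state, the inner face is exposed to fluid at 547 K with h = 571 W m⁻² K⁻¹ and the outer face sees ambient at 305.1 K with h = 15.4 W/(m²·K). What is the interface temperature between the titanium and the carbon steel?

Resistance network (inner→outer):
  R_conv,in = 1/(hA) = 1/(571·15.2) = 1.152×10^-4 K/W
  R_stainless steel = L/(kA) = 0.00207/(18.3·15.2) = 7.442×10^-6 K/W
  R_ceramic fibre blanket = L/(kA) = 0.0272/(0.0734·15.2) = 0.02438 K/W
  R_titanium = L/(kA) = 0.00475/(19.0·15.2) = 1.645×10^-5 K/W
  R_carbon steel = L/(kA) = 0.00876/(43.9·15.2) = 1.313×10^-5 K/W
  R_conv,out = 1/(hA) = 1/(15.4·15.2) = 0.004272 K/W
ΣR = 1.152×10^-4 + 7.442×10^-6 + 0.02438 + 1.645×10^-5 + 1.313×10^-5 + 0.004272 = 0.02880 K/W
Q = ΔT/ΣR = (547 K − 305.1 K)/0.02880 = 8399 W
From the inner boundary to the titanium/carbon steel interface, ΣR_partial = 0.02452 K/W.
T_interface = T_in − Q·ΣR_partial = 547 K − (8399)(0.02452) = 341.1 K

T = 341.1 K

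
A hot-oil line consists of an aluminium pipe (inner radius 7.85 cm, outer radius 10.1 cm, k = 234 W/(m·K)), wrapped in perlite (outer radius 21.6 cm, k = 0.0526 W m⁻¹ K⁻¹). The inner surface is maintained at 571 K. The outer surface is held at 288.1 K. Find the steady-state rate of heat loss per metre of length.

Series thermal resistances, inner to outer:
  R'_aluminium = ln(0.101/0.0785)/(2πk) = 0.2520/(2π·234) = 1.714×10^-4 m·K/W
  R'_perlite = ln(0.216/0.101)/(2πk) = 0.7602/(2π·0.0526) = 2.300 m·K/W
ΣR = 1.714×10^-4 + 2.300 = 2.300 m·K/W
Q' = ΔT/ΣR = (571 K − 288.1 K)/2.300 = 123 W/m

Q' = 123 W/m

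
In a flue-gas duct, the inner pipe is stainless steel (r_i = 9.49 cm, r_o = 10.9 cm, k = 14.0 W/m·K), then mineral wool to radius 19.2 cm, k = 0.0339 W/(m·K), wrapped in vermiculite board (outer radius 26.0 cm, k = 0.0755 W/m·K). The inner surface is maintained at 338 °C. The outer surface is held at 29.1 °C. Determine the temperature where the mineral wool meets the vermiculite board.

T = 88.9 °C

Treat each layer as a resistance in series:
  R'_stainless steel = ln(0.109/0.0949)/(2πk) = 0.1385/(2π·14.0) = 0.001575 m·K/W
  R'_mineral wool = ln(0.192/0.109)/(2πk) = 0.5661/(2π·0.0339) = 2.658 m·K/W
  R'_vermiculite board = ln(0.260/0.192)/(2πk) = 0.3032/(2π·0.0755) = 0.6391 m·K/W
ΣR = 0.001575 + 2.658 + 0.6391 = 3.299 m·K/W
Q' = ΔT/ΣR = (338 °C − 29.1 °C)/3.299 = 93.63 W/m
From the inner boundary to the mineral wool/vermiculite board interface, ΣR_partial = 2.660 m·K/W.
T_interface = T_in − Q'·ΣR_partial = 338 °C − (93.63)(2.660) = 88.9 °C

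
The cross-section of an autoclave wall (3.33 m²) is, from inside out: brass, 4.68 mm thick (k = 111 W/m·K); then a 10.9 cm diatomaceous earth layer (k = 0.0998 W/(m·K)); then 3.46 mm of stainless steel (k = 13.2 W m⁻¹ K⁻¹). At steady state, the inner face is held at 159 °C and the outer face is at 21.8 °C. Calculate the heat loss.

Treat each layer as a resistance in series:
  R_brass = L/(kA) = 0.00468/(111·3.33) = 1.266×10^-5 K/W
  R_diatomaceous earth = L/(kA) = 0.109/(0.0998·3.33) = 0.3280 K/W
  R_stainless steel = L/(kA) = 0.00346/(13.2·3.33) = 7.872×10^-5 K/W
ΣR = 1.266×10^-5 + 0.3280 + 7.872×10^-5 = 0.3281 K/W
Q = ΔT/ΣR = (159 °C − 21.8 °C)/0.3281 = 418 W

Q = 418 W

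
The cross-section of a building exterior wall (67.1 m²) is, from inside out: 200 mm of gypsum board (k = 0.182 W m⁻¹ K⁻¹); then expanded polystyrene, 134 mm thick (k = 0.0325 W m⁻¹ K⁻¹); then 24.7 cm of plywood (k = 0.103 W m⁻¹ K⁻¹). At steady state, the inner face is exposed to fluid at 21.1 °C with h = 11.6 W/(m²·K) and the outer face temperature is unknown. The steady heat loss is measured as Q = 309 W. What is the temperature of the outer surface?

Sum the resistances:
  R_conv,in = 1/(hA) = 1/(11.6·67.1) = 0.001285 K/W
  R_gypsum board = L/(kA) = 0.200/(0.182·67.1) = 0.01638 K/W
  R_expanded polystyrene = L/(kA) = 0.134/(0.0325·67.1) = 0.06145 K/W
  R_plywood = L/(kA) = 0.247/(0.103·67.1) = 0.03574 K/W
ΣR = 0.1148 K/W
ΔT = Q·ΣR = 309 × 0.1148 = 35.47 K
Heat flows outward, so T_out = T_in − ΔT = 21.1 − 35.47 = -14.4 °C

T_out = -14.4 °C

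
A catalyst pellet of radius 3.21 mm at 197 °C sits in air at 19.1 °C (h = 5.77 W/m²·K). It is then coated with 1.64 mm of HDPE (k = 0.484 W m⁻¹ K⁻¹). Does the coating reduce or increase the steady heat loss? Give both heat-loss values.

Critical radius for a sphere: r_cr = 2k/h = 0.168 m = 16.8 cm.
Outer radius after coating: r₂ = 0.00321 + 0.00164 = 0.00485 m.
Since r₁ < r_cr and r₂ ≤ r_cr, the coating moves toward the maximum at r_cr — heat loss rises.
Bare: R = 1/(4πr₁²h) = 1338 K/W; Q = 177.9/1338 = 0.133 W.
Coated: R = R_cond + R_conv = 603.6 K/W; Q = 177.9/603.6 = 0.295 W.

increases: 0.133 → 0.295 W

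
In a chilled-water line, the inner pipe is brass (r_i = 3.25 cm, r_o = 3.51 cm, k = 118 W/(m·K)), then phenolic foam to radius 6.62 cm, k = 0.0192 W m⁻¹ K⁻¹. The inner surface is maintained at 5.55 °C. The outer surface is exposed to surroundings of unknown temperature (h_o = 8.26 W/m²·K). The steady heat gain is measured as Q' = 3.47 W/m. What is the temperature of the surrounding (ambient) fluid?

Sum the resistances:
  R'_brass = ln(0.0351/0.0325)/(2πk) = 0.07696/(2π·118) = 1.038×10^-4 m·K/W
  R'_phenolic foam = ln(0.0662/0.0351)/(2πk) = 0.6345/(2π·0.0192) = 5.259 m·K/W
  R'_conv,out = 1/(2πr h) = 1/(2π·0.0662·8.26) = 0.2911 m·K/W
ΣR = 5.551 m·K/W
ΔT = Q'·ΣR = 3.47 × 5.551 = 19.26 K
Heat flows inward, so T_out = T_in + ΔT = 5.55 + 19.26 = 24.8 °C

T_out = 24.8 °C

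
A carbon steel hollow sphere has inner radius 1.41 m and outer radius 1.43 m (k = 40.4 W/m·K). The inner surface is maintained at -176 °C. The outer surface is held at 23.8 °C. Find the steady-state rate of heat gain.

Q = 10200 kW

Q = 4πk·ΔT/(1/r₁ − 1/r₂) = 4π × 40.4 × 199.8 / (1/1.41 − 1/1.43) = 1.02×10^7 W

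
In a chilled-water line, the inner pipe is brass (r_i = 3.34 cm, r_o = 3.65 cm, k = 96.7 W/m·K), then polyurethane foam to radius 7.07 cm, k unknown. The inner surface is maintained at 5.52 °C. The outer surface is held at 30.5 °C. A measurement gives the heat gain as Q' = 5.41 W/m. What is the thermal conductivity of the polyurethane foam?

ΣR = ΔT/Q' = |5.52 − 30.5|/5.41 = 4.617 m·K/W
Known resistances:
  R'_brass = ln(0.0365/0.0334)/(2πk) = 0.08876/(2π·96.7) = 1.461×10^-4 m·K/W
R_polyurethane foam = ΣR − ΣR_known = 4.617 − 1.461×10^-4 = 4.617 m·K/W
ln(r₂/r₁)/(2πk) = 4.617 ⇒ k = 0.6611/(2π·4.617) = 0.0228 W/m·K

k = 0.0228 W/m·K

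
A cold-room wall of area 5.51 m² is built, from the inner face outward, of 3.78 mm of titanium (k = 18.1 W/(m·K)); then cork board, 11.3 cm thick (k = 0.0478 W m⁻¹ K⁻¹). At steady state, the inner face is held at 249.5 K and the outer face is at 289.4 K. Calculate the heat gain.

Series thermal resistances, inner to outer:
  R_titanium = L/(kA) = 0.00378/(18.1·5.51) = 3.790×10^-5 K/W
  R_cork board = L/(kA) = 0.113/(0.0478·5.51) = 0.4290 K/W
ΣR = 3.790×10^-5 + 0.4290 = 0.4290 K/W
Q = ΔT/ΣR = (249.5 K − 289.4 K)/0.4290 = -93.0 W
(Negative Q ⇒ heat flows inward; heat gain = 93.0 W.)

Q = 93.0 W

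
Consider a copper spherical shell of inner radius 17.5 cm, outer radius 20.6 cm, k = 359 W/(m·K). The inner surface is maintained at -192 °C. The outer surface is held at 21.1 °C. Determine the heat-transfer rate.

Q = 1120 kW

Q = 4πk·ΔT/(1/r₁ − 1/r₂) = 4π × 359 × 213.1 / (1/0.175 − 1/0.206) = 1.12×10^6 W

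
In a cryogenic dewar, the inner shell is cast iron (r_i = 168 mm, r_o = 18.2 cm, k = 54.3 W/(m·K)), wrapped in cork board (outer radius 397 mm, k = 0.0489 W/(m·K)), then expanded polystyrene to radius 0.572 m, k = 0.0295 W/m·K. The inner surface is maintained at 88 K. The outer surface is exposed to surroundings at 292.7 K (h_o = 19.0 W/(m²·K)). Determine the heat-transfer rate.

Q = 29.5 W

Treat each layer as a resistance in series:
  R_cast iron = (1/0.168 − 1/0.182)/(4πk) = 0.4579/(4π·54.3) = 6.710×10^-4 K/W
  R_cork board = (1/0.182 − 1/0.397)/(4πk) = 2.976/(4π·0.0489) = 4.842 K/W
  R_expanded polystyrene = (1/0.397 − 1/0.572)/(4πk) = 0.7706/(4π·0.0295) = 2.079 K/W
  R_conv,out = 1/(4πr²h) = 1/(4π·0.572²·19.0) = 0.01280 K/W
ΣR = 6.710×10^-4 + 4.842 + 2.079 + 0.01280 = 6.934 K/W
Q = ΔT/ΣR = (88 K − 292.7 K)/6.934 = -29.5 W
(Negative Q ⇒ heat flows inward; heat gain = 29.5 W.)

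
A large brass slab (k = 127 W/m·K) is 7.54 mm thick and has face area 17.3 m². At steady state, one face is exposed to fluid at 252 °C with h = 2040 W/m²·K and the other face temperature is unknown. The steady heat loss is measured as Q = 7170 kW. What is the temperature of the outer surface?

T_out = 24.2 °C

Series resistances:
  R_conv,in = 1/(hA) = 1/(2040·17.3) = 2.834×10^-5 K/W
  R_brass = L/(kA) = 0.00754/(127·17.3) = 3.432×10^-6 K/W
ΣR = 3.177×10^-5 K/W
ΔT = Q·ΣR = 7.17×10^6 × 3.177×10^-5 = 227.8 K
Heat flows outward, so T_out = T_in − ΔT = 252 − 227.8 = 24.2 °C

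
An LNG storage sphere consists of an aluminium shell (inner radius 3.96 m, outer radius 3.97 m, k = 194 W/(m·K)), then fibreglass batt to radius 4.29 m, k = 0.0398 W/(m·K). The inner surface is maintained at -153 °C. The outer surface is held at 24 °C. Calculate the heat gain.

Resistance network (inner→outer):
  R_aluminium = (1/3.96 − 1/3.97)/(4πk) = 6.361×10^-4/(4π·194) = 2.609×10^-7 K/W
  R_fibreglass batt = (1/3.97 − 1/4.29)/(4πk) = 0.01879/(4π·0.0398) = 0.03757 K/W
ΣR = 2.609×10^-7 + 0.03757 = 0.03757 K/W
Q = ΔT/ΣR = (-153 °C − 24 °C)/0.03757 = -4710 W
(Negative Q ⇒ heat flows inward; heat gain = 4710 W.)

Q = 4.71 kW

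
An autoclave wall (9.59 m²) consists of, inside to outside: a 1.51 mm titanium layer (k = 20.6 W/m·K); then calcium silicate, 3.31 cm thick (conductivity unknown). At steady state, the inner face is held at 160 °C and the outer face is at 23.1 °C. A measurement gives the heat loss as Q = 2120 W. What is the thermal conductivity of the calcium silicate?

ΣR = ΔT/Q = |160 − 23.1|/2120 = 0.06458 K/W
Known resistances:
  R_titanium = L/(kA) = 0.00151/(20.6·9.59) = 7.643×10^-6 K/W
R_calcium silicate = ΣR − ΣR_known = 0.06458 − 7.643×10^-6 = 0.06457 K/W
L/(kA) = 0.06457 ⇒ k = 0.0331/(0.06457·9.59) = 0.0535 W/m·K

k = 0.0535 W/m·K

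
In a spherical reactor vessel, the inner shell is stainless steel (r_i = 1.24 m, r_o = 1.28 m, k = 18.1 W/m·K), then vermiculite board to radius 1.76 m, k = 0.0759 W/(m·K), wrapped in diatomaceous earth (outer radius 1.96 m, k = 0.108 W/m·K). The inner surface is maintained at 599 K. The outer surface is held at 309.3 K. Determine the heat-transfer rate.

Q = 1090 W

Treat each layer as a resistance in series:
  R_stainless steel = (1/1.24 − 1/1.28)/(4πk) = 0.02520/(4π·18.1) = 1.108×10^-4 K/W
  R_vermiculite board = (1/1.28 − 1/1.76)/(4πk) = 0.2131/(4π·0.0759) = 0.2234 K/W
  R_diatomaceous earth = (1/1.76 − 1/1.96)/(4πk) = 0.05798/(4π·0.108) = 0.04272 K/W
ΣR = 1.108×10^-4 + 0.2234 + 0.04272 = 0.2662 K/W
Q = ΔT/ΣR = (599 K − 309.3 K)/0.2662 = 1090 W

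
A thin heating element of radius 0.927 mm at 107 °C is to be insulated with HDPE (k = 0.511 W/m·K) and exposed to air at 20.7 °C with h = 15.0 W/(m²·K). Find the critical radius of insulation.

r_cr = 3.41 cm

For a cylinder, r_cr = k_ins/h = 0.511/15.0 = 0.0341 m = 3.41 cm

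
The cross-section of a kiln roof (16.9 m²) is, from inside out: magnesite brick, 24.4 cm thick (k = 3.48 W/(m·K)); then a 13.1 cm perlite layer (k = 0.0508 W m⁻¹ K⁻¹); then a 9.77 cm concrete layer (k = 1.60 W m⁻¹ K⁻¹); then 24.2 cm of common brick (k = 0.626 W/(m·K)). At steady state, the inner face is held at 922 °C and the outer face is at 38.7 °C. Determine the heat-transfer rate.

Q = 4.82 kW

Series thermal resistances, inner to outer:
  R_magnesite brick = L/(kA) = 0.244/(3.48·16.9) = 0.004149 K/W
  R_perlite = L/(kA) = 0.131/(0.0508·16.9) = 0.1526 K/W
  R_concrete = L/(kA) = 0.0977/(1.60·16.9) = 0.003613 K/W
  R_common brick = L/(kA) = 0.242/(0.626·16.9) = 0.02287 K/W
ΣR = 0.004149 + 0.1526 + 0.003613 + 0.02287 = 0.1832 K/W
Q = ΔT/ΣR = (922 °C − 38.7 °C)/0.1832 = 4820 W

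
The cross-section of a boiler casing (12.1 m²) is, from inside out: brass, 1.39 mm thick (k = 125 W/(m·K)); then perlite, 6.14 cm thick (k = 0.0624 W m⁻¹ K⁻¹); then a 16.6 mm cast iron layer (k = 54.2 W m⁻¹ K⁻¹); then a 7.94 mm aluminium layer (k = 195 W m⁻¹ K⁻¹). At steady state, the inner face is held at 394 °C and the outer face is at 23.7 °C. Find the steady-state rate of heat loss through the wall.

Q = 4550 W

Resistance network (inner→outer):
  R_brass = L/(kA) = 0.00139/(125·12.1) = 9.190×10^-7 K/W
  R_perlite = L/(kA) = 0.0614/(0.0624·12.1) = 0.08132 K/W
  R_cast iron = L/(kA) = 0.0166/(54.2·12.1) = 2.531×10^-5 K/W
  R_aluminium = L/(kA) = 0.00794/(195·12.1) = 3.365×10^-6 K/W
ΣR = 9.190×10^-7 + 0.08132 + 2.531×10^-5 + 3.365×10^-6 = 0.08135 K/W
Q = ΔT/ΣR = (394 °C − 23.7 °C)/0.08135 = 4550 W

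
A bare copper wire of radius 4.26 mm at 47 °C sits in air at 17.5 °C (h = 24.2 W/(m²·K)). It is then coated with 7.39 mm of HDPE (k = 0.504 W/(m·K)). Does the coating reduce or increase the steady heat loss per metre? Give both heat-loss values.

increases: 19.1 → 33.4 W/m

Critical radius for a cylinder: r_cr = k/h = 0.0208 m = 2.08 cm.
Outer radius after coating: r₂ = 0.00426 + 0.00739 = 0.01165 m.
Since r₁ < r_cr and r₂ ≤ r_cr, the coating moves toward the maximum at r_cr — heat loss rises.
Bare: R = 1/(2πr₁h) = 1.544 m·K/W; Q = 29.5/1.544 = 19.1 W/m.
Coated: R = R_cond + R_conv = 0.8822 m·K/W; Q = 29.5/0.8822 = 33.4 W/m.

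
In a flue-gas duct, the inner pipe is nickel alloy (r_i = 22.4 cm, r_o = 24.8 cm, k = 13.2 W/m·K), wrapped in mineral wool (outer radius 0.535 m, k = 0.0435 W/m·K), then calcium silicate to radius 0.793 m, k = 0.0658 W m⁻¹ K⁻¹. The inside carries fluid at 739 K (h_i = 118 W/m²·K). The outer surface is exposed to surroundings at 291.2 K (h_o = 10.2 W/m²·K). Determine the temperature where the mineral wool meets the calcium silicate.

Series thermal resistances, inner to outer:
  R'_conv,in = 1/(2πr h) = 1/(2π·0.224·118) = 0.006021 m·K/W
  R'_nickel alloy = ln(0.248/0.224)/(2πk) = 0.1018/(2π·13.2) = 0.001227 m·K/W
  R'_mineral wool = ln(0.535/0.248)/(2πk) = 0.7688/(2π·0.0435) = 2.813 m·K/W
  R'_calcium silicate = ln(0.793/0.535)/(2πk) = 0.3936/(2π·0.0658) = 0.9519 m·K/W
  R'_conv,out = 1/(2πr h) = 1/(2π·0.793·10.2) = 0.01968 m·K/W
ΣR = 0.006021 + 0.001227 + 2.813 + 0.9519 + 0.01968 = 3.792 m·K/W
Q' = ΔT/ΣR = (739 K − 291.2 K)/3.792 = 118.1 W/m
From the inner boundary to the mineral wool/calcium silicate interface, ΣR_partial = 2.820 m·K/W.
T_interface = T_in − Q'·ΣR_partial = 739 K − (118.1)(2.820) = 406 K

T = 406 K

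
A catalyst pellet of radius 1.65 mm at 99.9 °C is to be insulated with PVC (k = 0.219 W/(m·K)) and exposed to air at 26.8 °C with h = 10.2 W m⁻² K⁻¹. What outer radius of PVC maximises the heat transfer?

r_cr = 4.29 cm

For a sphere, r_cr = 2k_ins/h = 2·0.219/10.2 = 0.0429 m = 4.29 cm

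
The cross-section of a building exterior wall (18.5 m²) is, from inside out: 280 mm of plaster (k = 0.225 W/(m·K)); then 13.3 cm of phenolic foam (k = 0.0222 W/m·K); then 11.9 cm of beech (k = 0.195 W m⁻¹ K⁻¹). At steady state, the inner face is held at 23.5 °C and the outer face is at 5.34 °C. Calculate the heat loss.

Treat each layer as a resistance in series:
  R_plaster = L/(kA) = 0.280/(0.225·18.5) = 0.06727 K/W
  R_phenolic foam = L/(kA) = 0.133/(0.0222·18.5) = 0.3238 K/W
  R_beech = L/(kA) = 0.119/(0.195·18.5) = 0.03299 K/W
ΣR = 0.06727 + 0.3238 + 0.03299 = 0.4241 K/W
Q = ΔT/ΣR = (23.5 °C − 5.34 °C)/0.4241 = 42.8 W

Q = 42.8 W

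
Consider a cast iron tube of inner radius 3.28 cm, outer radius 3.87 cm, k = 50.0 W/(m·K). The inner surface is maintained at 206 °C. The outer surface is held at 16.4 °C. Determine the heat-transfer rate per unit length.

Q' = 2πk·ΔT/ln(r₂/r₁) = 2π × 50.0 × 189.6 / ln(0.0387/0.0328) = 3.60×10^5 W/m

Q' = 360 kW/m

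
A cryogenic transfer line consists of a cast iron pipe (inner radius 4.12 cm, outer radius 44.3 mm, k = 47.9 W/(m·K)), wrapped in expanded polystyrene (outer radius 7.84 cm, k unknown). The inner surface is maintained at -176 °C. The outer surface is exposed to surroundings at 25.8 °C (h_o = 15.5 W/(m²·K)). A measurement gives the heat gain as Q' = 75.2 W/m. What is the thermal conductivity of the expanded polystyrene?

ΣR = ΔT/Q' = |-176 − 25.8|/75.2 = 2.684 m·K/W
Known resistances:
  R'_cast iron = ln(0.0443/0.0412)/(2πk) = 0.07255/(2π·47.9) = 2.410×10^-4 m·K/W
  R'_conv,out = 1/(2πr h) = 1/(2π·0.0784·15.5) = 0.1310 m·K/W
R_expanded polystyrene = ΣR − ΣR_known = 2.684 − 0.1312 = 2.553 m·K/W
ln(r₂/r₁)/(2πk) = 2.553 ⇒ k = 0.5708/(2π·2.553) = 0.0356 W/m·K

k = 0.0356 W/m·K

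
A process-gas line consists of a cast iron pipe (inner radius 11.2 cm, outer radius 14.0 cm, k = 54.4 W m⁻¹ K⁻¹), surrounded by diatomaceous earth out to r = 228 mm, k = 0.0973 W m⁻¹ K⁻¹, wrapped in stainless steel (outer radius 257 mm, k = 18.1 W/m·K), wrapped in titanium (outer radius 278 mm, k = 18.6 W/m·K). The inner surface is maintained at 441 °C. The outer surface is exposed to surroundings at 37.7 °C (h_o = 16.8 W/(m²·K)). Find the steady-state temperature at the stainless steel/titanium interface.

T = 54.5 °C

Resistance network (inner→outer):
  R'_cast iron = ln(0.140/0.112)/(2πk) = 0.2231/(2π·54.4) = 6.528×10^-4 m·K/W
  R'_diatomaceous earth = ln(0.228/0.140)/(2πk) = 0.4877/(2π·0.0973) = 0.7977 m·K/W
  R'_stainless steel = ln(0.257/0.228)/(2πk) = 0.1197/(2π·18.1) = 0.001053 m·K/W
  R'_titanium = ln(0.278/0.257)/(2πk) = 0.07855/(2π·18.6) = 6.721×10^-4 m·K/W
  R'_conv,out = 1/(2πr h) = 1/(2π·0.278·16.8) = 0.03408 m·K/W
ΣR = 6.528×10^-4 + 0.7977 + 0.001053 + 6.721×10^-4 + 0.03408 = 0.8342 m·K/W
Q' = ΔT/ΣR = (441 °C − 37.7 °C)/0.8342 = 483.5 W/m
From the inner boundary to the stainless steel/titanium interface, ΣR_partial = 0.7994 m·K/W.
T_interface = T_in − Q'·ΣR_partial = 441 °C − (483.5)(0.7994) = 54.5 °C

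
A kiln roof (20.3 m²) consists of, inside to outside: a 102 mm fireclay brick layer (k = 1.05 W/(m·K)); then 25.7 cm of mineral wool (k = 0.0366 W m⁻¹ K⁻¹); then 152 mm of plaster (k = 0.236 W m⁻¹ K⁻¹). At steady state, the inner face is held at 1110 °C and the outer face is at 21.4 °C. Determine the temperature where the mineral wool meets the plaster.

T = 112 °C

Treat each layer as a resistance in series:
  R_fireclay brick = L/(kA) = 0.102/(1.05·20.3) = 0.004785 K/W
  R_mineral wool = L/(kA) = 0.257/(0.0366·20.3) = 0.3459 K/W
  R_plaster = L/(kA) = 0.152/(0.236·20.3) = 0.03173 K/W
ΣR = 0.004785 + 0.3459 + 0.03173 = 0.3824 K/W
Q = ΔT/ΣR = (1110 °C − 21.4 °C)/0.3824 = 2847 W
From the inner boundary to the mineral wool/plaster interface, ΣR_partial = 0.3507 K/W.
T_interface = T_in − Q·ΣR_partial = 1110 °C − (2847)(0.3507) = 112 °C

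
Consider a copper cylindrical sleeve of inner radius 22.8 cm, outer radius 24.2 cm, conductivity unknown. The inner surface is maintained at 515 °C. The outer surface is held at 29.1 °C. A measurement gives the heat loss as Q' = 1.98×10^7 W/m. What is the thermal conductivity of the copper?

ΣR = ΔT/Q' = |515 − 29.1|/1.98×10^7 = 2.454×10^-5 m·K/W
ln(r₂/r₁)/(2πk) = 2.454×10^-5 ⇒ k = 0.05959/(2π·2.454×10^-5) = 386 W/m·K

k = 386 W/m·K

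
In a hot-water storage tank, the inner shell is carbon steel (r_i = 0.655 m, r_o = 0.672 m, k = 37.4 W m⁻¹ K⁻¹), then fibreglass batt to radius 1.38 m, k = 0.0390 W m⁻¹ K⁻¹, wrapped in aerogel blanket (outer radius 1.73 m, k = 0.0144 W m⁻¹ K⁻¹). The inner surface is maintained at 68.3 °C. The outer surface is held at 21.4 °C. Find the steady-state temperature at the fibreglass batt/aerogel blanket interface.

T = 37.4 °C

Resistance network (inner→outer):
  R_carbon steel = (1/0.655 − 1/0.672)/(4πk) = 0.03862/(4π·37.4) = 8.218×10^-5 K/W
  R_fibreglass batt = (1/0.672 − 1/1.38)/(4πk) = 0.7635/(4π·0.0390) = 1.558 K/W
  R_aerogel blanket = (1/1.38 − 1/1.73)/(4πk) = 0.1466/(4π·0.0144) = 0.8102 K/W
ΣR = 8.218×10^-5 + 1.558 + 0.8102 = 2.368 K/W
Q = ΔT/ΣR = (68.3 °C − 21.4 °C)/2.368 = 19.81 W
From the inner boundary to the fibreglass batt/aerogel blanket interface, ΣR_partial = 1.558 K/W.
T_interface = T_in − Q·ΣR_partial = 68.3 °C − (19.81)(1.558) = 37.4 °C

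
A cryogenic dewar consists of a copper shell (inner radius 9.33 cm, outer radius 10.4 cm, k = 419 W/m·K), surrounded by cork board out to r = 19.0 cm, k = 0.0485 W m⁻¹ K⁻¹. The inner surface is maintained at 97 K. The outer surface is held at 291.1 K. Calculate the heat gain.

Treat each layer as a resistance in series:
  R_copper = (1/0.0933 − 1/0.104)/(4πk) = 1.103/(4π·419) = 2.094×10^-4 K/W
  R_cork board = (1/0.104 − 1/0.190)/(4πk) = 4.352/(4π·0.0485) = 7.141 K/W
ΣR = 2.094×10^-4 + 7.141 = 7.141 K/W
Q = ΔT/ΣR = (97 K − 291.1 K)/7.141 = -27.2 W
(Negative Q ⇒ heat flows inward; heat gain = 27.2 W.)

Q = 27.2 W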